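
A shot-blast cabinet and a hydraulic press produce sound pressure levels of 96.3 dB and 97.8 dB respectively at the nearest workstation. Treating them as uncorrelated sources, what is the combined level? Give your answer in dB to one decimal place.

100.1 dB

Incoherent sources combine by intensity addition: L_total = 10·log₁₀(Σ 10^(L_i/10)).
Σ 10^(L/10) = 10^(96.3/10) + 10^(97.8/10) = 1.029e+10.
L_total = 10·log₁₀(1.029e+10) = 100.12 dB.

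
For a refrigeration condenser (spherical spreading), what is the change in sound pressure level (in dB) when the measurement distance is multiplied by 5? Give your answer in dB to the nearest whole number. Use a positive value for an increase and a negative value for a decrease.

With spherical spreading the level changes by −20·log₁₀(r₂/r₁).
ΔL = −20·log₁₀(5) = -13.98 dB.

-14 dB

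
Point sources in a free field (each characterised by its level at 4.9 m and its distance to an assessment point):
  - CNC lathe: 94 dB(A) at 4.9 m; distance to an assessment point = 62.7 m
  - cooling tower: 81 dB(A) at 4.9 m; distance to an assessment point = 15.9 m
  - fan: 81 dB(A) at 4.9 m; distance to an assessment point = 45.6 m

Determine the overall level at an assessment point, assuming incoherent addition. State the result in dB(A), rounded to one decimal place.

74.6 dB(A)

Propagate each source to the receiver with L = L_ref − 20·log₁₀(r/r_ref), then add intensities.
CNC lathe: 94 − 20·log₁₀(62.7/4.9) = 94 − 22.14 = 71.86 dB(A).
cooling tower: 81 − 20·log₁₀(15.9/4.9) = 81 − 10.22 = 70.78 dB(A).
fan: 81 − 20·log₁₀(45.6/4.9) = 81 − 19.38 = 61.62 dB(A).
Σ 10^(L/10) = 2.875e+07 → L_total = 10·log₁₀(2.875e+07) = 74.59 dB(A).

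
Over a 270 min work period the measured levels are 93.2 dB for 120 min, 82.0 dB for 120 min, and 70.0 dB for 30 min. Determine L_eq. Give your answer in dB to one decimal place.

Weight each interval's intensity by its duration and average over T = 270 min:
Σ tᵢ·10^(Lᵢ/10) = 120·10^(93.2/10) + 120·10^(82.0/10) + 30·10^(70.0/10) = 2.700e+11.
L_eq = 10·log₁₀(2.700e+11/270) = 90.00 dB.

90.0 dB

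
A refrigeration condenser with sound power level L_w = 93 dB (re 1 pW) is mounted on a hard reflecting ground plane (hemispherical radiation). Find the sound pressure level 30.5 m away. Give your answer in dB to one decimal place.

55.3 dB

L_p = L_w − 10·log₁₀(2π·r²) with r = 30.5 m.
2π·r² = 5845 m², 10·log₁₀ of that is 37.668 dB.
L_p = 93 − 37.668 = 55.33 dB.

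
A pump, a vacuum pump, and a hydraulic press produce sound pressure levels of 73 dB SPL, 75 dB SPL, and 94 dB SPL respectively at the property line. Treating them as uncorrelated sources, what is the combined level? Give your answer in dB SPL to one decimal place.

94.1 dB SPL

Incoherent sources combine by intensity addition: L_total = 10·log₁₀(Σ 10^(L_i/10)).
Σ 10^(L/10) = 10^(73/10) + 10^(75/10) + 10^(94/10) = 2.563e+09.
L_total = 10·log₁₀(2.563e+09) = 94.09 dB SPL.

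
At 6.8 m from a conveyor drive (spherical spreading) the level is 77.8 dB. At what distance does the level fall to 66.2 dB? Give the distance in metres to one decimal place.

The 11.6 dB drop corresponds to a distance ratio of 10^(11.6/20) for a point source.
r₂ = 6.8·10^((77.8−66.2)/20) = 6.8·10^(11.6/20) = 25.85 m.

25.9 m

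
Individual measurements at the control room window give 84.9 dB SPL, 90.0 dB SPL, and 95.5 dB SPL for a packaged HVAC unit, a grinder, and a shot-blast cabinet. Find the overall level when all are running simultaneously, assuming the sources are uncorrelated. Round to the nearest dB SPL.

97 dB SPL

For uncorrelated sources the intensities add, so convert each level to linear form, sum, and take 10·log₁₀ of the total.
Σ 10^(L/10) = 10^(84.9/10) + 10^(90.0/10) + 10^(95.5/10) = 4.857e+09.
L_total = 10·log₁₀(4.857e+09) = 96.86 dB SPL.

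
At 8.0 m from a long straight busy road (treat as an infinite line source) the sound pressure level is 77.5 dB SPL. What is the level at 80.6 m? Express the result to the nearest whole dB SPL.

Cylindrical spreading from a line source gives a 10·log₁₀(r₂/r₁) drop.
L₂ = 77.5 − 10·log₁₀(80.6/8.0) = 77.5 − 10.032 = 67.47 dB SPL.

67 dB SPL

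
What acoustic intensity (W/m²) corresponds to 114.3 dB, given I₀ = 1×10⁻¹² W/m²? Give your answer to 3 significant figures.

I = I₀·10^(L/10) = 10⁻¹² × 10^(114.3/10) = 10^(-0.570).

0.269 W/m²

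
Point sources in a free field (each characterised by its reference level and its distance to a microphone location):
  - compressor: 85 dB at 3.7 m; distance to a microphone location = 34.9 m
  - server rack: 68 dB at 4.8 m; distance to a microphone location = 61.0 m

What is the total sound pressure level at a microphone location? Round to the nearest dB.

66 dB

First find each source's level at the receiver (point-source: −20·log₁₀(r/r_ref)), then combine on an intensity basis.
compressor: 85 − 20·log₁₀(34.9/3.7) = 85 − 19.49 = 65.51 dB.
server rack: 68 − 20·log₁₀(61.0/4.8) = 68 − 22.08 = 45.92 dB.
Σ 10^(L/10) = 3.593e+06 → L_total = 10·log₁₀(3.593e+06) = 65.56 dB.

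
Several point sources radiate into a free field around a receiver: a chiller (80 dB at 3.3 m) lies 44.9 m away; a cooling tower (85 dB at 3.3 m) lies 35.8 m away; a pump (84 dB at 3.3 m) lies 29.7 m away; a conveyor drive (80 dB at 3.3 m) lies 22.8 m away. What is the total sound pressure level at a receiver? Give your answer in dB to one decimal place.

69.3 dB

Apply inverse-square spreading to bring every level to the receiver, then sum 10^(L/10).
chiller: 80 − 20·log₁₀(44.9/3.3) = 80 − 22.67 = 57.33 dB.
cooling tower: 85 − 20·log₁₀(35.8/3.3) = 85 − 20.71 = 64.29 dB.
pump: 84 − 20·log₁₀(29.7/3.3) = 84 − 19.08 = 64.92 dB.
conveyor drive: 80 − 20·log₁₀(22.8/3.3) = 80 − 16.79 = 63.21 dB.
Σ 10^(L/10) = 8.423e+06 → L_total = 10·log₁₀(8.423e+06) = 69.25 dB.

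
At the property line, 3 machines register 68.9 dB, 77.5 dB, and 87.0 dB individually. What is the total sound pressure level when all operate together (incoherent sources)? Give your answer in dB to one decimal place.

87.5 dB

Incoherent sources combine by intensity addition: L_total = 10·log₁₀(Σ 10^(L_i/10)).
Σ 10^(L/10) = 10^(68.9/10) + 10^(77.5/10) + 10^(87.0/10) = 5.652e+08.
L_total = 10·log₁₀(5.652e+08) = 87.52 dB.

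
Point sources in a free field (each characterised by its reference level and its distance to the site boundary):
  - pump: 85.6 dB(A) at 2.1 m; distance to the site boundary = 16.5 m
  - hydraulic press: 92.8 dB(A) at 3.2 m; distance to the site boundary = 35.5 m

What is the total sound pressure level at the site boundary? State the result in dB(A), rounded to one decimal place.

73.3 dB(A)

First find each source's level at the receiver (point-source: −20·log₁₀(r/r_ref)), then combine on an intensity basis.
pump: 85.6 − 20·log₁₀(16.5/2.1) = 85.6 − 17.91 = 67.69 dB(A).
hydraulic press: 92.8 − 20·log₁₀(35.5/3.2) = 92.8 − 20.90 = 71.90 dB(A).
Σ 10^(L/10) = 2.136e+07 → L_total = 10·log₁₀(2.136e+07) = 73.30 dB(A).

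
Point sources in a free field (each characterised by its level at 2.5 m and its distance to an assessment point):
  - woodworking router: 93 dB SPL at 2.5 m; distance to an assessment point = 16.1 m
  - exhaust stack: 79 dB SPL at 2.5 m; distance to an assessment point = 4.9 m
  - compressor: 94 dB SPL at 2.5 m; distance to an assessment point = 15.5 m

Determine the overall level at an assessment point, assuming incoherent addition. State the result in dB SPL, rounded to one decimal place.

81.3 dB SPL

First find each source's level at the receiver (point-source: −20·log₁₀(r/r_ref)), then combine on an intensity basis.
woodworking router: 93 − 20·log₁₀(16.1/2.5) = 93 − 16.18 = 76.82 dB SPL.
exhaust stack: 79 − 20·log₁₀(4.9/2.5) = 79 − 5.85 = 73.15 dB SPL.
compressor: 94 − 20·log₁₀(15.5/2.5) = 94 − 15.85 = 78.15 dB SPL.
Σ 10^(L/10) = 1.341e+08 → L_total = 10·log₁₀(1.341e+08) = 81.28 dB SPL.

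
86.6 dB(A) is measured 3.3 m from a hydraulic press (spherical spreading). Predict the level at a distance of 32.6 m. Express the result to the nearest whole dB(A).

For a point source, L₂ = L₁ − 20·log₁₀(r₂/r₁).
L₂ = 86.6 − 20·log₁₀(32.6/3.3) = 86.6 − 19.894 = 66.71 dB(A).

67 dB(A)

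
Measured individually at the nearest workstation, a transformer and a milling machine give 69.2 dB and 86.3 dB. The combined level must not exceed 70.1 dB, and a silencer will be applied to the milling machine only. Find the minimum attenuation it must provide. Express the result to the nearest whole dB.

The untreated sources together contribute 10^(69.2/10) = 8.318e+06, i.e. 69.20 dB.
The limit corresponds to 10^(70.1/10) = 1.023e+07; subtracting the fixed part leaves 1.915e+06 for the milling machine, i.e. 62.82 dB.
So the milling machine must be reduced from 86.3 to 62.82 dB: IL = 23.48 dB.

23 dB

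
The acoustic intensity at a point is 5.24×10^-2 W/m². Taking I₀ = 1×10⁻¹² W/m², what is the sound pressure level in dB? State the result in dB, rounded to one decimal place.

Dividing by I₀ shifts the exponent by 12: I/I₀ = 5.24×10^10.
L = 10·(0.7193 + 10) = 107.19 dB.

107.2 dB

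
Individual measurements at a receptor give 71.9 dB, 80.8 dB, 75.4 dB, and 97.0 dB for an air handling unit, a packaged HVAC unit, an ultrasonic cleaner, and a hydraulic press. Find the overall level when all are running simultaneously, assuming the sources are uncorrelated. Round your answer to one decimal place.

97.1 dB

For uncorrelated sources the intensities add, so convert each level to linear form, sum, and take 10·log₁₀ of the total.
Σ 10^(L/10) = 10^(71.9/10) + 10^(80.8/10) + 10^(75.4/10) + 10^(97.0/10) = 5.182e+09.
L_total = 10·log₁₀(5.182e+09) = 97.15 dB.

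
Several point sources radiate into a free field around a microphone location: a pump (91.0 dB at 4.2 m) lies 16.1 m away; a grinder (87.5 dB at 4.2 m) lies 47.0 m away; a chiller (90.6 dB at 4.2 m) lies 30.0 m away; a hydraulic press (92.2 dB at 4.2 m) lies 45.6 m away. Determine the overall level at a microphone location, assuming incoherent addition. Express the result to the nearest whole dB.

Apply inverse-square spreading to bring every level to the receiver, then sum 10^(L/10).
pump: 91.0 − 20·log₁₀(16.1/4.2) = 91.0 − 11.67 = 79.33 dB.
grinder: 87.5 − 20·log₁₀(47.0/4.2) = 87.5 − 20.98 = 66.52 dB.
chiller: 90.6 − 20·log₁₀(30.0/4.2) = 90.6 − 17.08 = 73.52 dB.
hydraulic press: 92.2 − 20·log₁₀(45.6/4.2) = 92.2 − 20.71 = 71.49 dB.
Σ 10^(L/10) = 1.267e+08 → L_total = 10·log₁₀(1.267e+08) = 81.03 dB.

81 dB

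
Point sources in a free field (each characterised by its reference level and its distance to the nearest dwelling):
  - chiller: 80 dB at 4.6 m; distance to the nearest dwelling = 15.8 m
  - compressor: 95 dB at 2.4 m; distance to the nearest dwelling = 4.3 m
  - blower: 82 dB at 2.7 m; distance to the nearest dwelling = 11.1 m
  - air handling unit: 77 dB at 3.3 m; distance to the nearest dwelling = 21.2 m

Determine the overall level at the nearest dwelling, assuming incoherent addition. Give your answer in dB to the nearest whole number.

90 dB

First find each source's level at the receiver (point-source: −20·log₁₀(r/r_ref)), then combine on an intensity basis.
chiller: 80 − 20·log₁₀(15.8/4.6) = 80 − 10.72 = 69.28 dB.
compressor: 95 − 20·log₁₀(4.3/2.4) = 95 − 5.07 = 89.93 dB.
blower: 82 − 20·log₁₀(11.1/2.7) = 82 − 12.28 = 69.72 dB.
air handling unit: 77 − 20·log₁₀(21.2/3.3) = 77 − 16.16 = 60.84 dB.
Σ 10^(L/10) = 1.004e+09 → L_total = 10·log₁₀(1.004e+09) = 90.02 dB.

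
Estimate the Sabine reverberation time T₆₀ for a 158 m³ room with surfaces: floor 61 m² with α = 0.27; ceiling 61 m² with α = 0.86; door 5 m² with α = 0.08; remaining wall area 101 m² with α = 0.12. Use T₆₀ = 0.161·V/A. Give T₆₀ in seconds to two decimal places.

0.31 s

Summing Sᵢαᵢ: 61·0.27 + 61·0.86 + 5·0.08 + 101·0.12 = 81.45 m².
T₆₀ = 0.161 × 158 / 81.45 = 0.312 s.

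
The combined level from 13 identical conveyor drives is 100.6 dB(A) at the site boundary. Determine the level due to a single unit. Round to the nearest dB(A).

13 equal contributions raise the level by 10·log₁₀ 13 = 11.139 dB, so each unit alone gives 100.6 − 11.139.

89 dB(A)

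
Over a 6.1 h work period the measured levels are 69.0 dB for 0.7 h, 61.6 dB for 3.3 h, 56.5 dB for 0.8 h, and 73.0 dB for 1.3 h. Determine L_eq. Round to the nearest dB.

Weight each interval's intensity by its duration and average over T = 6.1 h:
Σ tᵢ·10^(Lᵢ/10) = 0.7·10^(69.0/10) + 3.3·10^(61.6/10) + 0.8·10^(56.5/10) + 1.3·10^(73.0/10) = 3.663e+07.
L_eq = 10·log₁₀(3.663e+07/6.1) = 67.78 dB.

68 dB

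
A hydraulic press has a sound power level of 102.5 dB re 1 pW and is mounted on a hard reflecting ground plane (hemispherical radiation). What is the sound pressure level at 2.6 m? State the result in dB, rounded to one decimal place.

86.2 dB

L_p = L_w − 10·log₁₀(2π·r²) with r = 2.6 m.
2π·r² = 42.47 m², 10·log₁₀ of that is 16.281 dB.
L_p = 102.5 − 16.281 = 86.22 dB.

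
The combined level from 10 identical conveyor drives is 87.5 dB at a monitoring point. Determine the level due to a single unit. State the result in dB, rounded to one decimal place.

10 equal contributions raise the level by 10·log₁₀ 10 = 10.000 dB, so each unit alone gives 87.5 − 10.000.

77.5 dB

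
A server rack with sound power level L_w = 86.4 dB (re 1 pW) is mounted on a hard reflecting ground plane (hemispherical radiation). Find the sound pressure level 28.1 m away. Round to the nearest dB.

49 dB

Free-field hemispherical radiation: L_p = L_w − 10·log₁₀(2π·r²), r = 28.1 m.
2π·r² = 4961 m², 10·log₁₀ of that is 36.956 dB.
L_p = 86.4 − 36.956 = 49.44 dB.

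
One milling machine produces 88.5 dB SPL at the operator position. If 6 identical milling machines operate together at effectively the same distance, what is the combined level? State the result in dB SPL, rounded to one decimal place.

With 6 equal, uncorrelated contributions the intensity is 6× that of one unit, giving a rise of 10·log₁₀ 6.
L_total = 88.5 + 10·log₁₀(6) = 88.5 + 7.782 = 96.28 dB SPL.

96.3 dB SPL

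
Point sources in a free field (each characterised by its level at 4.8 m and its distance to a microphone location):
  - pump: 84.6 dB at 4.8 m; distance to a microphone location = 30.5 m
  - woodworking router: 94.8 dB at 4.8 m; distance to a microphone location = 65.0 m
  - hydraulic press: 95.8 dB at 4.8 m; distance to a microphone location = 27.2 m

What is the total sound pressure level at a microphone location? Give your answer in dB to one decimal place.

81.5 dB

First find each source's level at the receiver (point-source: −20·log₁₀(r/r_ref)), then combine on an intensity basis.
pump: 84.6 − 20·log₁₀(30.5/4.8) = 84.6 − 16.06 = 68.54 dB.
woodworking router: 94.8 − 20·log₁₀(65.0/4.8) = 94.8 − 22.63 = 72.17 dB.
hydraulic press: 95.8 − 20·log₁₀(27.2/4.8) = 95.8 − 15.07 = 80.73 dB.
Σ 10^(L/10) = 1.420e+08 → L_total = 10·log₁₀(1.420e+08) = 81.52 dB.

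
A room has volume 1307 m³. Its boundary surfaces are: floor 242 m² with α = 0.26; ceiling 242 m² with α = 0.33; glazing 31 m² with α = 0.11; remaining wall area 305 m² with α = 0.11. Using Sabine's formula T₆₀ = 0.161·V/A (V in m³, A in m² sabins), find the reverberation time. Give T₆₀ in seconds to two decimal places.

A = Σ Sᵢαᵢ = 242·0.26 + 242·0.33 + 31·0.11 + 305·0.11 = 179.74 m².
T₆₀ = 0.161·V/A = 0.161·1307/179.74 = 1.171 s.

1.17 s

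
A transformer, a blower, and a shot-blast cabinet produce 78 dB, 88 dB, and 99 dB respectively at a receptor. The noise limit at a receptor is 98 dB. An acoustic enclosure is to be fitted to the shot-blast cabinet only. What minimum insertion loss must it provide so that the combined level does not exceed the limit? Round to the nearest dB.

2 dB

The untreated sources together contribute 10^(78/10) + 10^(88/10) = 6.941e+08, i.e. 88.41 dB.
The limit corresponds to 10^(98/10) = 6.310e+09; subtracting the fixed part leaves 5.616e+09 for the shot-blast cabinet, i.e. 97.49 dB.
So the shot-blast cabinet must be reduced from 99 to 97.49 dB: IL = 1.51 dB.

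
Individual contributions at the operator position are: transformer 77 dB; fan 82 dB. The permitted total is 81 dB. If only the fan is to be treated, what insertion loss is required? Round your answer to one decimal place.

3.2 dB

The untreated sources together contribute 10^(77/10) = 5.012e+07, i.e. 77.00 dB.
The limit corresponds to 10^(81/10) = 1.259e+08; subtracting the fixed part leaves 7.577e+07 for the fan, i.e. 78.80 dB.
So the fan must be reduced from 82 to 78.80 dB: IL = 3.20 dB.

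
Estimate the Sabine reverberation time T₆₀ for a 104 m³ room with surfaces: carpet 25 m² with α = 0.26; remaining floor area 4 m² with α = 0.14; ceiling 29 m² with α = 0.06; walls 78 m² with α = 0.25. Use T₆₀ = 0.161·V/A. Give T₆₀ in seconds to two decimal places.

0.59 s

Summing Sᵢαᵢ: 25·0.26 + 4·0.14 + 29·0.06 + 78·0.25 = 28.30 m².
T₆₀ = 0.161 × 104 / 28.30 = 0.592 s.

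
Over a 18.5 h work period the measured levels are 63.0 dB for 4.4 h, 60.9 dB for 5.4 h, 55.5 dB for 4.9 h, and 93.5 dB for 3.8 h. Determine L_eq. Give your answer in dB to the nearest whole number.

The energy average is taken in the linear domain: L_eq = 10·log₁₀[(Σ tᵢ·10^(Lᵢ/10))/T], T = 18.5 h.
Σ tᵢ·10^(Lᵢ/10) = 4.4·10^(63.0/10) + 5.4·10^(60.9/10) + 4.9·10^(55.5/10) + 3.8·10^(93.5/10) = 8.524e+09.
L_eq = 10·log₁₀(8.524e+09/18.5) = 86.63 dB.

87 dB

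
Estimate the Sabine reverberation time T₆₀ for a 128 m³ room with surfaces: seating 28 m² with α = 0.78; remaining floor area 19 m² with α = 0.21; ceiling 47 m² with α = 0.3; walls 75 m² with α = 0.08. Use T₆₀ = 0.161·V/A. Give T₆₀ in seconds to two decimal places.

0.45 s

A = Σ Sᵢαᵢ = 28·0.78 + 19·0.21 + 47·0.3 + 75·0.08 = 45.93 m².
T₆₀ = 0.161 × 128 / 45.93 = 0.449 s.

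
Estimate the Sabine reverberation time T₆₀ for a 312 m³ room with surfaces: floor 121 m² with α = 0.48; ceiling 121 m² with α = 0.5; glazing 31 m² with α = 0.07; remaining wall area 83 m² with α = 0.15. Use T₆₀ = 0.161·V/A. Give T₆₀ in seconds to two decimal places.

0.38 s

Summing Sᵢαᵢ: 121·0.48 + 121·0.5 + 31·0.07 + 83·0.15 = 133.20 m².
T₆₀ = 0.161·V/A = 0.161·312/133.20 = 0.377 s.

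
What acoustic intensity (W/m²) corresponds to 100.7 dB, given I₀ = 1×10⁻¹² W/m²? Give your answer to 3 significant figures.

I/I₀ = 10^(100.7/10) = 1.175e+10, so I = 1.175e+10 × 10⁻¹² W/m².

0.0117 W/m²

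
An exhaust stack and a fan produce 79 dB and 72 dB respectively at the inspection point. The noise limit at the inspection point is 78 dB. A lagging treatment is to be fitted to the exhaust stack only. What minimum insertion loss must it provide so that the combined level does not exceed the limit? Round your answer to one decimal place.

Fixed contribution from the other source: Σ 10^(L/10) = 10^(72/10) = 1.585e+07 (72.00 dB).
To meet 78 dB overall, the treated exhaust stack may contribute at most 10^(78/10) − 1.585e+07 = 4.725e+07, i.e. 76.74 dB.
Required insertion loss = 79 − 76.74 = 2.26 dB.

2.3 dB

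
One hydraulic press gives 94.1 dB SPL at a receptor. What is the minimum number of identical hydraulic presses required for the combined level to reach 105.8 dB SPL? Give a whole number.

15

The shortfall is 105.8 − 94.1 = 11.7 dB, and N units add 10·log₁₀ N, so need 10·log₁₀ N ≥ 11.7.
N ≥ 10^(11.7/10) = 14.791, so N = 15.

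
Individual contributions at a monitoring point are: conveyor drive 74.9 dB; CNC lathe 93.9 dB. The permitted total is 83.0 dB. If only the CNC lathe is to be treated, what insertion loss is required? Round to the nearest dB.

Everything except the CNC lathe sums to 10^(74.9/10) = 3.090e+07 in linear terms, 74.90 dB.
The limit corresponds to 10^(83.0/10) = 1.995e+08; subtracting the fixed part leaves 1.686e+08 for the CNC lathe, i.e. 82.27 dB.
Required insertion loss = 93.9 − 82.27 = 11.63 dB.

12 dB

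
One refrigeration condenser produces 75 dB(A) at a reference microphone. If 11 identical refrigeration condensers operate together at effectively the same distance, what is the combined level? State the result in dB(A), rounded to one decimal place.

85.4 dB(A)

N identical incoherent sources raise the level by 10·log₁₀ N.
L_total = 75 + 10·log₁₀(11) = 75 + 10.414 = 85.41 dB(A).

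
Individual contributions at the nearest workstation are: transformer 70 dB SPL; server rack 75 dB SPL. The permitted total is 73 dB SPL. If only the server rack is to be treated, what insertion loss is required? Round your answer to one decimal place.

5.0 dB

Fixed contribution from the other source: Σ 10^(L/10) = 10^(70/10) = 1.000e+07 (70.00 dB SPL).
To meet 73 dB SPL overall, the treated server rack may contribute at most 10^(73/10) − 1.000e+07 = 9.953e+06, i.e. 69.98 dB SPL.
So the server rack must be reduced from 75 to 69.98 dB SPL: IL = 5.02 dB.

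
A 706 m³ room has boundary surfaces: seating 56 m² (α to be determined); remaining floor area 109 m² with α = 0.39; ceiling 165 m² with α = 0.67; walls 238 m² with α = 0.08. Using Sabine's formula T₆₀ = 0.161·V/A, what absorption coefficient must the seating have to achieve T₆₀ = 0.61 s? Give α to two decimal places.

A = 0.161·V/T₆₀ = 0.161·706/0.61 = 186.34 m² sabins.
Absorption from the other surfaces = 109·0.39 + 165·0.67 + 238·0.08 = 172.10 m², so the seating must supply 14.24 m² over 56 m².
α = 14.24/56 = 0.254.

0.25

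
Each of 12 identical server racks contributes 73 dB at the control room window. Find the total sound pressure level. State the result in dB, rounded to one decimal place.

N identical incoherent sources raise the level by 10·log₁₀ N.
L_total = 73 + 10·log₁₀(12) = 73 + 10.792 = 83.79 dB.

83.8 dB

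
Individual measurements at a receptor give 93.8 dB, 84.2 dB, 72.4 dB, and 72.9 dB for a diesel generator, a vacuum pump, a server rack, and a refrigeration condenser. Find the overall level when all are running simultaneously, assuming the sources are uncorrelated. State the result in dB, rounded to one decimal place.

94.3 dB

For uncorrelated sources the intensities add, so convert each level to linear form, sum, and take 10·log₁₀ of the total.
Σ 10^(L/10) = 10^(93.8/10) + 10^(84.2/10) + 10^(72.4/10) + 10^(72.9/10) = 2.699e+09.
L_total = 10·log₁₀(2.699e+09) = 94.31 dB.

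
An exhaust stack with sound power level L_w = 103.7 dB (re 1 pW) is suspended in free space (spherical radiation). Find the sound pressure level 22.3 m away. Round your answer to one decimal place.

65.7 dB

L_p = L_w − 10·log₁₀(4π·r²) with r = 22.3 m.
4π·r² = 6249 m², 10·log₁₀ of that is 37.958 dB.
L_p = 103.7 − 37.958 = 65.74 dB.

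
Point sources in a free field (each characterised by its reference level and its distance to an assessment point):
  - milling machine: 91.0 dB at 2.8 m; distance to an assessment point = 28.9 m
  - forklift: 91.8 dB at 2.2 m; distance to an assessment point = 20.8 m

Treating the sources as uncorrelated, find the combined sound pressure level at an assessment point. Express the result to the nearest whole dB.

75 dB

Propagate each source to the receiver with L = L_ref − 20·log₁₀(r/r_ref), then add intensities.
milling machine: 91.0 − 20·log₁₀(28.9/2.8) = 91.0 − 20.27 = 70.73 dB.
forklift: 91.8 − 20·log₁₀(20.8/2.2) = 91.8 − 19.51 = 72.29 dB.
Σ 10^(L/10) = 2.875e+07 → L_total = 10·log₁₀(2.875e+07) = 74.59 dB.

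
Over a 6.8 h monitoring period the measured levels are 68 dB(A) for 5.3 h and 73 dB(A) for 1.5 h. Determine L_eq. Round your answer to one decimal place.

L_eq = 10·log₁₀[(1/T)·Σ tᵢ·10^(Lᵢ/10)] with T = 6.8 h.
Σ tᵢ·10^(Lᵢ/10) = 5.3·10^(68/10) + 1.5·10^(73/10) = 6.337e+07.
L_eq = 10·log₁₀(6.337e+07/6.8) = 69.69 dB(A).

69.7 dB(A)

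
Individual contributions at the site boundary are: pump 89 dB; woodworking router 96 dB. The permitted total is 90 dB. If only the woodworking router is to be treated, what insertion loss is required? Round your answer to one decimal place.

12.9 dB

The untreated sources together contribute 10^(89/10) = 7.943e+08, i.e. 89.00 dB.
The limit corresponds to 10^(90/10) = 1.000e+09; subtracting the fixed part leaves 2.057e+08 for the woodworking router, i.e. 83.13 dB.
Required insertion loss = 96 − 83.13 = 12.87 dB.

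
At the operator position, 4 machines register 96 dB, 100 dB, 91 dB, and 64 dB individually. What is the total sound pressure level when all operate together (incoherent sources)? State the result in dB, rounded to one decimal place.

101.8 dB

For uncorrelated sources the intensities add, so convert each level to linear form, sum, and take 10·log₁₀ of the total.
Σ 10^(L/10) = 10^(96/10) + 10^(100/10) + 10^(91/10) + 10^(64/10) = 1.524e+10.
L_total = 10·log₁₀(1.524e+10) = 101.83 dB.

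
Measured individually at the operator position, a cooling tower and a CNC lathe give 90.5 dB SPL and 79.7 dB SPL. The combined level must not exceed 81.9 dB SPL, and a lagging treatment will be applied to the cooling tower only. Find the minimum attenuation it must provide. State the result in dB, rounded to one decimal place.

12.6 dB

The untreated sources together contribute 10^(79.7/10) = 9.333e+07, i.e. 79.70 dB SPL.
To meet 81.9 dB SPL overall, the treated cooling tower may contribute at most 10^(81.9/10) − 9.333e+07 = 6.156e+07, i.e. 77.89 dB SPL.
So the cooling tower must be reduced from 90.5 to 77.89 dB SPL: IL = 12.61 dB.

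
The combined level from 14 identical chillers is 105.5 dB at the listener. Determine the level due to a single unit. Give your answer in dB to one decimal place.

14 equal contributions raise the level by 10·log₁₀ 14 = 11.461 dB, so each unit alone gives 105.5 − 11.461.

94.0 dB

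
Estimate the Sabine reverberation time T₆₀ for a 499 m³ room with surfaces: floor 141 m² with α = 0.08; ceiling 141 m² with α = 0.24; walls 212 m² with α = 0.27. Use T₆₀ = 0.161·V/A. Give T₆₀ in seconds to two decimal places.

A = Σ Sᵢαᵢ = 141·0.08 + 141·0.24 + 212·0.27 = 102.36 m².
T₆₀ = 0.161 × 499 / 102.36 = 0.785 s.

0.78 s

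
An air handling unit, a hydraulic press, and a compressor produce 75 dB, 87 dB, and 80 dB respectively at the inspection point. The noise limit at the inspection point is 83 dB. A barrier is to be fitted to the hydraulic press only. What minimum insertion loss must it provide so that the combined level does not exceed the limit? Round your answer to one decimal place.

The untreated sources together contribute 10^(75/10) + 10^(80/10) = 1.316e+08, i.e. 81.19 dB.
To meet 83 dB overall, the treated hydraulic press may contribute at most 10^(83/10) − 1.316e+08 = 6.790e+07, i.e. 78.32 dB.
Required insertion loss = 87 − 78.32 = 8.68 dB.

8.7 dB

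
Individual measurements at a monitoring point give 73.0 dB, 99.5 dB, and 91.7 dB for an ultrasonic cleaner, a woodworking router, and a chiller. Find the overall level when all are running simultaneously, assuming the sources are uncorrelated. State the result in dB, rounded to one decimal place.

For uncorrelated sources the intensities add, so convert each level to linear form, sum, and take 10·log₁₀ of the total.
Σ 10^(L/10) = 10^(73.0/10) + 10^(99.5/10) + 10^(91.7/10) = 1.041e+10.
L_total = 10·log₁₀(1.041e+10) = 100.18 dB.

100.2 dB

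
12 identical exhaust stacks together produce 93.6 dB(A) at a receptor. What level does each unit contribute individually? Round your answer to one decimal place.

82.8 dB(A)

Dividing the total intensity by 12 lowers the level by 10·log₁₀ 12 = 10.792 dB: L₁ = 93.6 − 10.792.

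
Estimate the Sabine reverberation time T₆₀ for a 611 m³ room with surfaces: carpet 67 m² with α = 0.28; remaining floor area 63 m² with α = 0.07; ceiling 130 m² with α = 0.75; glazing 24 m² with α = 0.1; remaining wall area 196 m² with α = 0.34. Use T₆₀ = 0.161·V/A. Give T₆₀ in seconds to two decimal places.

0.52 s

A = Σ Sᵢαᵢ = 67·0.28 + 63·0.07 + 130·0.75 + 24·0.1 + 196·0.34 = 189.71 m².
T₆₀ = 0.161·V/A = 0.161·611/189.71 = 0.519 s.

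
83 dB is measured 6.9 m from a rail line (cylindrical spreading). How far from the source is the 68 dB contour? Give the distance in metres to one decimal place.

The 15.0 dB drop corresponds to a distance ratio of 10^(15.0/10) for a line source.
r₂ = 6.9·10^((83−68)/10) = 6.9·10^(15.0/10) = 218.20 m.

218.2 m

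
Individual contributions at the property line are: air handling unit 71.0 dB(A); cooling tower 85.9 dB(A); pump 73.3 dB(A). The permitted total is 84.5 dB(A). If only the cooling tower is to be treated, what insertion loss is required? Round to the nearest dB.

Everything except the cooling tower sums to 10^(71.0/10) + 10^(73.3/10) = 3.397e+07 in linear terms, 75.31 dB(A).
To meet 84.5 dB(A) overall, the treated cooling tower may contribute at most 10^(84.5/10) − 3.397e+07 = 2.479e+08, i.e. 83.94 dB(A).
So the cooling tower must be reduced from 85.9 to 83.94 dB(A): IL = 1.96 dB.

2 dB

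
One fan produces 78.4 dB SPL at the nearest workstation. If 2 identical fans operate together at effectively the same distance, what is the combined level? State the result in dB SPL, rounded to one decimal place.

81.4 dB SPL

N identical incoherent sources raise the level by 10·log₁₀ N.
L_total = 78.4 + 10·log₁₀(2) = 78.4 + 3.010 = 81.41 dB SPL.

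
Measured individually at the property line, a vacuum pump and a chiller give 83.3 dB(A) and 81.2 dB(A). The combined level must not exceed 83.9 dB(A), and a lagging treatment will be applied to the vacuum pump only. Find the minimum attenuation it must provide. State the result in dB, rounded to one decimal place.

Everything except the vacuum pump sums to 10^(81.2/10) = 1.318e+08 in linear terms, 81.20 dB(A).
The limit corresponds to 10^(83.9/10) = 2.455e+08; subtracting the fixed part leaves 1.136e+08 for the vacuum pump, i.e. 80.56 dB(A).
Required insertion loss = 83.3 − 80.56 = 2.74 dB.

2.7 dB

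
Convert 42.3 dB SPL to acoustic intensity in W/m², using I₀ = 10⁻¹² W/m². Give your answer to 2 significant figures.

1.7e-08 W/m²

I = I₀·10^(L/10) = 10⁻¹² × 10^(42.3/10) = 10^(-7.770).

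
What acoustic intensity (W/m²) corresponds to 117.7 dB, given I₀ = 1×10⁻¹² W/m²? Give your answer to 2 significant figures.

I/I₀ = 10^(117.7/10) = 5.888e+11, so I = 5.888e+11 × 10⁻¹² W/m².

0.59 W/m²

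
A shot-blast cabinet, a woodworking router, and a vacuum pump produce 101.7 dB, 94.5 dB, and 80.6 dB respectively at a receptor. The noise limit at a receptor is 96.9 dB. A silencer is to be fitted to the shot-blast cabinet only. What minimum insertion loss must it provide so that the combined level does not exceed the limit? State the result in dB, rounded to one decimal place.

Fixed contribution from the other sources: Σ 10^(L/10) = 10^(94.5/10) + 10^(80.6/10) = 2.933e+09 (94.67 dB).
The limit corresponds to 10^(96.9/10) = 4.898e+09; subtracting the fixed part leaves 1.965e+09 for the shot-blast cabinet, i.e. 92.93 dB.
Required insertion loss = 101.7 − 92.93 = 8.77 dB.

8.8 dB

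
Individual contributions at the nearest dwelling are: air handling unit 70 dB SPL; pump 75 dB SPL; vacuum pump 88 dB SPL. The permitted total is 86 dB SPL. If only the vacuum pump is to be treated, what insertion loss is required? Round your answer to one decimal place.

Fixed contribution from the other sources: Σ 10^(L/10) = 10^(70/10) + 10^(75/10) = 4.162e+07 (76.19 dB SPL).
To meet 86 dB SPL overall, the treated vacuum pump may contribute at most 10^(86/10) − 4.162e+07 = 3.565e+08, i.e. 85.52 dB SPL.
Required insertion loss = 88 − 85.52 = 2.48 dB.

2.5 dB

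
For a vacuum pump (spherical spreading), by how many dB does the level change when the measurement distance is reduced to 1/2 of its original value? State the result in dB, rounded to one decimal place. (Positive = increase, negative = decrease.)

With spherical spreading the level changes by −20·log₁₀(r₂/r₁).
ΔL = −20·log₁₀(0.5) = +6.02 dB.

+6.0 dB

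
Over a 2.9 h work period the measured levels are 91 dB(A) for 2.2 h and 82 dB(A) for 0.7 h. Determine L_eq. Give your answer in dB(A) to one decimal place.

Weight each interval's intensity by its duration and average over T = 2.9 h:
Σ tᵢ·10^(Lᵢ/10) = 2.2·10^(91/10) + 0.7·10^(82/10) = 2.881e+09.
L_eq = 10·log₁₀(2.881e+09/2.9) = 89.97 dB(A).

90.0 dB(A)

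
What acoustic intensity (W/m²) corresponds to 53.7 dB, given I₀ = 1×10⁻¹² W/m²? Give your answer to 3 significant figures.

I = I₀·10^(L/10) = 10⁻¹² × 10^(53.7/10) = 10^(-6.630).

2.34e-07 W/m²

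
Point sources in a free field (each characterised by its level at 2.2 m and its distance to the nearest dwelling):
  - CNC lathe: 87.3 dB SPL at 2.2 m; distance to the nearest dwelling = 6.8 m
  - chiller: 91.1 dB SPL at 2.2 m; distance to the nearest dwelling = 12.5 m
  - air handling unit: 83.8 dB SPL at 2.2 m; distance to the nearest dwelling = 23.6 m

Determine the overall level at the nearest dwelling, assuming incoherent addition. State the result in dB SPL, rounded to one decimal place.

Apply inverse-square spreading to bring every level to the receiver, then sum 10^(L/10).
CNC lathe: 87.3 − 20·log₁₀(6.8/2.2) = 87.3 − 9.80 = 77.50 dB SPL.
chiller: 91.1 − 20·log₁₀(12.5/2.2) = 91.1 − 15.09 = 76.01 dB SPL.
air handling unit: 83.8 − 20·log₁₀(23.6/2.2) = 83.8 − 20.61 = 63.19 dB SPL.
Σ 10^(L/10) = 9.820e+07 → L_total = 10·log₁₀(9.820e+07) = 79.92 dB SPL.

79.9 dB SPL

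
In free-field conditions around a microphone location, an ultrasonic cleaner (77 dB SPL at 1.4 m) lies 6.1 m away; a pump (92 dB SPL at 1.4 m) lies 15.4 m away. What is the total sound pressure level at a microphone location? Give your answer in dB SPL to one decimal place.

Apply inverse-square spreading to bring every level to the receiver, then sum 10^(L/10).
ultrasonic cleaner: 77 − 20·log₁₀(6.1/1.4) = 77 − 12.78 = 64.22 dB SPL.
pump: 92 − 20·log₁₀(15.4/1.4) = 92 − 20.83 = 71.17 dB SPL.
Σ 10^(L/10) = 1.574e+07 → L_total = 10·log₁₀(1.574e+07) = 71.97 dB SPL.

72.0 dB SPL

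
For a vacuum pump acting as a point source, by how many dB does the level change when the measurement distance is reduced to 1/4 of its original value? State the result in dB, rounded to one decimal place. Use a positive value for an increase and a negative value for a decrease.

A point source loses 6 dB per doubling of distance; generally ΔL = −20·log₁₀(r₂/r₁).
ΔL = −20·log₁₀(0.25) = +12.04 dB.

+12.0 dB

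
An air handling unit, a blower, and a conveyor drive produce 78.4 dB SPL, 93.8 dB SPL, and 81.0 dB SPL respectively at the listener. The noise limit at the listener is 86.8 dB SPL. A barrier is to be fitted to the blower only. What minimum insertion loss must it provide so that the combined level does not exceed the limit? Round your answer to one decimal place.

9.3 dB

Fixed contribution from the other sources: Σ 10^(L/10) = 10^(78.4/10) + 10^(81.0/10) = 1.951e+08 (82.90 dB SPL).
To meet 86.8 dB SPL overall, the treated blower may contribute at most 10^(86.8/10) − 1.951e+08 = 2.836e+08, i.e. 84.53 dB SPL.
Required insertion loss = 93.8 − 84.53 = 9.27 dB.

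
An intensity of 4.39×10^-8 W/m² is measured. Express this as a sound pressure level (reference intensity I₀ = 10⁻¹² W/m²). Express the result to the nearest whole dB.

I/I₀ = 4.39×10^-8/10⁻¹² = 4.39×10^4, and L = 10·log₁₀(I/I₀).
L = 10·(0.6425 + 4) = 46.42 dB.

46 dB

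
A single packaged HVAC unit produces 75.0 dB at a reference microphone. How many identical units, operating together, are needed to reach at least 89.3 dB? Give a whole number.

The shortfall is 89.3 − 75.0 = 14.3 dB, and N units add 10·log₁₀ N, so need 10·log₁₀ N ≥ 14.3.
N ≥ 10^(14.3/10) = 26.915, so N = 27.

27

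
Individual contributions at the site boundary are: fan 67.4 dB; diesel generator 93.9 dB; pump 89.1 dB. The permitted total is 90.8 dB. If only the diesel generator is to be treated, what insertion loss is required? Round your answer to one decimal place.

Everything except the diesel generator sums to 10^(67.4/10) + 10^(89.1/10) = 8.183e+08 in linear terms, 89.13 dB.
To meet 90.8 dB overall, the treated diesel generator may contribute at most 10^(90.8/10) − 8.183e+08 = 3.839e+08, i.e. 85.84 dB.
Required insertion loss = 93.9 − 85.84 = 8.06 dB.

8.1 dB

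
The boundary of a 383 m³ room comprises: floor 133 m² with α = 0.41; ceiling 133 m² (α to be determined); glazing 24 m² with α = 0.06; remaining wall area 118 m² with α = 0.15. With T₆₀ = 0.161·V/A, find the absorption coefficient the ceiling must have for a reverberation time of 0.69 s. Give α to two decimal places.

Required total absorption A = 0.161·383/0.69 = 89.37 m².
Absorption from the other surfaces = 133·0.41 + 24·0.06 + 118·0.15 = 73.67 m², so the ceiling must supply 15.70 m² over 133 m².
α = 15.70/133 = 0.118.

0.12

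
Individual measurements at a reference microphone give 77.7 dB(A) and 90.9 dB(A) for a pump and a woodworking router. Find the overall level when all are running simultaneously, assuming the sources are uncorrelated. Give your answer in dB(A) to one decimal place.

91.1 dB(A)

Incoherent sources combine by intensity addition: L_total = 10·log₁₀(Σ 10^(L_i/10)).
Σ 10^(L/10) = 10^(77.7/10) + 10^(90.9/10) = 1.289e+09.
L_total = 10·log₁₀(1.289e+09) = 91.10 dB(A).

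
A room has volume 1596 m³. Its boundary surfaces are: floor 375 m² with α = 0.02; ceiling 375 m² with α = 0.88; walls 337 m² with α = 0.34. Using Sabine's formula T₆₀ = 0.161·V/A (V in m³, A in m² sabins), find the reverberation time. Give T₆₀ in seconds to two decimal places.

0.57 s

Summing Sᵢαᵢ: 375·0.02 + 375·0.88 + 337·0.34 = 452.08 m².
T₆₀ = 0.161 × 1596 / 452.08 = 0.568 s.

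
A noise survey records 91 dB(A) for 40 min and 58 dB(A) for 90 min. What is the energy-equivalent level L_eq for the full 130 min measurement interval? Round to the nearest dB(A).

The energy average is taken in the linear domain: L_eq = 10·log₁₀[(Σ tᵢ·10^(Lᵢ/10))/T], T = 130 min.
Σ tᵢ·10^(Lᵢ/10) = 40·10^(91/10) + 90·10^(58/10) = 5.041e+10.
L_eq = 10·log₁₀(5.041e+10/130) = 85.89 dB(A).

86 dB(A)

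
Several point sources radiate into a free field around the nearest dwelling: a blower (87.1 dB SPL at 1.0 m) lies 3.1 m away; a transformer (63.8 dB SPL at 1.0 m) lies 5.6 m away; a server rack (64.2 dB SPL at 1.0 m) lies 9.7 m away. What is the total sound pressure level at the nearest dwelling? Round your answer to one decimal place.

Apply inverse-square spreading to bring every level to the receiver, then sum 10^(L/10).
blower: 87.1 − 20·log₁₀(3.1/1.0) = 87.1 − 9.83 = 77.27 dB SPL.
transformer: 63.8 − 20·log₁₀(5.6/1.0) = 63.8 − 14.96 = 48.84 dB SPL.
server rack: 64.2 − 20·log₁₀(9.7/1.0) = 64.2 − 19.74 = 44.46 dB SPL.
Σ 10^(L/10) = 5.347e+07 → L_total = 10·log₁₀(5.347e+07) = 77.28 dB SPL.

77.3 dB SPL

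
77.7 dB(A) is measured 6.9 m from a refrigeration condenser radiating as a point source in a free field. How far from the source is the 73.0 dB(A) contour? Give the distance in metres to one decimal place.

The 4.7 dB drop corresponds to a distance ratio of 10^(4.7/20) for a point source.
r₂ = 6.9·10^((77.7−73.0)/20) = 6.9·10^(4.7/20) = 11.85 m.

11.9 m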